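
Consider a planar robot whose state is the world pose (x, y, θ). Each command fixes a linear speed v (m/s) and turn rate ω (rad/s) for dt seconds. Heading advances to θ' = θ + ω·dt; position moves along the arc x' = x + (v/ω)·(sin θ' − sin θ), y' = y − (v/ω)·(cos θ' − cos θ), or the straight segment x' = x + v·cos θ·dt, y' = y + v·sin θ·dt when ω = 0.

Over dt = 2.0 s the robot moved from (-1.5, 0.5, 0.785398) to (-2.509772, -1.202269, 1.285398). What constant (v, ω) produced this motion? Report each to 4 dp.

v = -1.0000, ω = 0.2500

Δθ = 1.285398 − 0.785398 = 0.500000
ω = Δθ/dt = 0.500000/2.0 = 0.2500
R = −Δy/(cos θ' − cos θ) = -4.0000
v = R·ω = -4.0000·0.2500 = -1.0000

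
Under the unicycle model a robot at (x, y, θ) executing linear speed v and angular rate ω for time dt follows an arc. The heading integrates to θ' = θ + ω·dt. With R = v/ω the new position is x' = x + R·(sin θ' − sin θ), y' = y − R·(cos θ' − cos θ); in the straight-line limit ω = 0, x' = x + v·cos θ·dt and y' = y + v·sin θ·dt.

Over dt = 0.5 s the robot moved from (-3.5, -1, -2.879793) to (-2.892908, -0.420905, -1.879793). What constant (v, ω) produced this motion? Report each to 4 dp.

Δθ = -1.879793 − -2.879793 = 1.000000
ω = Δθ/dt = 1.000000/0.5 = 2.0000
R = Δx/(sin θ' − sin θ) = -0.8750
v = R·ω = -0.8750·2.0000 = -1.7500

v = -1.7500, ω = 2.0000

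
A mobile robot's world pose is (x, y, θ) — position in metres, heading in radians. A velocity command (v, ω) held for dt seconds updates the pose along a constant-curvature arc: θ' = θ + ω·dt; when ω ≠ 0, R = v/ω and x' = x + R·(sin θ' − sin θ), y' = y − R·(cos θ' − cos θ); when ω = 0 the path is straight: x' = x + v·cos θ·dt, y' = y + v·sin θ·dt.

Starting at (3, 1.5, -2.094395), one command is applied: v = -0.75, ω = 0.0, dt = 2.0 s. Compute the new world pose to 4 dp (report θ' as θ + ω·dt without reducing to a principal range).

(3.7500, 2.7990, -2.0944)

θ' = -2.0944 + 0.0·2.0 = -2.0944
ω = 0 → straight: x' = 3 + -0.75·cos(-2.0944)·2.0 = 3.7500
y' = 1.5 + -0.75·sin(-2.0944)·2.0 = 2.7990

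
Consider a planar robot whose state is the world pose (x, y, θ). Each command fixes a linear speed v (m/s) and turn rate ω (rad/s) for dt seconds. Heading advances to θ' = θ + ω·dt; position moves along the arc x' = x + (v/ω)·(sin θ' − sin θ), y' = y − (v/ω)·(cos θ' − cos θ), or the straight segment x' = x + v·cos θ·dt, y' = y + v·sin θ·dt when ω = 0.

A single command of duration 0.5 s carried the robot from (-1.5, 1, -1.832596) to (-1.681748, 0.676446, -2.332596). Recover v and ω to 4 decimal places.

Δθ = -2.332596 − -1.832596 = -0.500000
ω = Δθ/dt = -0.500000/0.5 = -1.0000
R = −Δy/(cos θ' − cos θ) = -0.7500
v = R·ω = -0.7500·-1.0000 = 0.7500

v = 0.7500, ω = -1.0000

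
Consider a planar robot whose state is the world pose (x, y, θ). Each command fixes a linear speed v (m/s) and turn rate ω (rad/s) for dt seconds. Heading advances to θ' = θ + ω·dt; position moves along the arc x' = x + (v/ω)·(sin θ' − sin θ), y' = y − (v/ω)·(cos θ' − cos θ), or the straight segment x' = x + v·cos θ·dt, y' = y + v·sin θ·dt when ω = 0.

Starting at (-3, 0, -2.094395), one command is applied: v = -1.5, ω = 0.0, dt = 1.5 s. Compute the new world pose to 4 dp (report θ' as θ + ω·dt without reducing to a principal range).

(-1.8750, 1.9486, -2.0944)

θ' = -2.0944 + 0.0·1.5 = -2.0944
ω = 0 → straight: x' = -3 + -1.5·cos(-2.0944)·1.5 = -1.8750
y' = 0 + -1.5·sin(-2.0944)·1.5 = 1.9486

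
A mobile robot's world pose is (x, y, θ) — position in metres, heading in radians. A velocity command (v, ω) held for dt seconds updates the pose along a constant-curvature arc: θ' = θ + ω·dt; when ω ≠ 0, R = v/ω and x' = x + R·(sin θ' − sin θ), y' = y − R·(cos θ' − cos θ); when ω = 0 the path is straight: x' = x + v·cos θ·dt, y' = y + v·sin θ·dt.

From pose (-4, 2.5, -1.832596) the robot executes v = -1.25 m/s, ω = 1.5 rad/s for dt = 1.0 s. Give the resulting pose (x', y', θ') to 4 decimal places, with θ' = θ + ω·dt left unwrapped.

(-4.5329, 3.5033, -0.3326)

θ' = -1.8326 + 1.5·1.0 = -0.3326
R = v/ω = -1.25/1.5 = -0.8333
x' = -4 + -0.8333·(sin -0.3326 − sin -1.8326) = -4.5329
y' = 2.5 − -0.8333·(cos -0.3326 − cos -1.8326) = 3.5033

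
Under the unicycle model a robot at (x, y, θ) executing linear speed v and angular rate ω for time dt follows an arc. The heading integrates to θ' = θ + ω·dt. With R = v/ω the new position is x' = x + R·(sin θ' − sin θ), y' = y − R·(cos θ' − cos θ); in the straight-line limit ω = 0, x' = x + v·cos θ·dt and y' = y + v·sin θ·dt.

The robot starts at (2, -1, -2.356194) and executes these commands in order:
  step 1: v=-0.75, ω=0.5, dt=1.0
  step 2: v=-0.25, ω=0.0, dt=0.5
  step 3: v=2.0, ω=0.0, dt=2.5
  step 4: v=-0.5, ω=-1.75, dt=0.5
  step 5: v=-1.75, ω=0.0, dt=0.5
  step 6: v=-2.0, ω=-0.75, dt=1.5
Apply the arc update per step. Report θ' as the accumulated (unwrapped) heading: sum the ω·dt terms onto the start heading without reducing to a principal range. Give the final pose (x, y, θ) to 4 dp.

step 1: θ'=-1.8562 (R=-1.5000) → pose (2.3787, -0.3616, -1.8562)
step 2: θ'=-1.8562 (straight) → pose (2.4139, -0.2417, -1.8562)
step 3: θ'=-1.8562 (straight) → pose (1.0062, -5.0395, -1.8562)
step 4: θ'=-2.7312 (R=0.2857) → pose (1.1663, -4.8579, -2.7312)
step 5: θ'=-2.7312 (straight) → pose (1.9687, -4.5088, -2.7312)
step 6: θ'=-3.8562 (R=2.6667) → pose (4.7801, -4.9398, -3.8562)

(4.7801, -4.9398, -3.8562)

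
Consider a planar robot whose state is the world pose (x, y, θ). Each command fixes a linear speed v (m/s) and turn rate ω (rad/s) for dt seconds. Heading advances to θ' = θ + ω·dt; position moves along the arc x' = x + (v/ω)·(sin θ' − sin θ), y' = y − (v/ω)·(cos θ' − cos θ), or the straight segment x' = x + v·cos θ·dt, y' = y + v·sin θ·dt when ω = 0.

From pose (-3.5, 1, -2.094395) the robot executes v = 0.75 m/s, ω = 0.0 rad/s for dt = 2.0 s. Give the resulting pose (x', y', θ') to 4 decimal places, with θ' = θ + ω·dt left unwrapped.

(-4.2500, -0.2990, -2.0944)

θ' = -2.0944 + 0.0·2.0 = -2.0944
ω = 0 → straight: x' = -3.5 + 0.75·cos(-2.0944)·2.0 = -4.2500
y' = 1 + 0.75·sin(-2.0944)·2.0 = -0.2990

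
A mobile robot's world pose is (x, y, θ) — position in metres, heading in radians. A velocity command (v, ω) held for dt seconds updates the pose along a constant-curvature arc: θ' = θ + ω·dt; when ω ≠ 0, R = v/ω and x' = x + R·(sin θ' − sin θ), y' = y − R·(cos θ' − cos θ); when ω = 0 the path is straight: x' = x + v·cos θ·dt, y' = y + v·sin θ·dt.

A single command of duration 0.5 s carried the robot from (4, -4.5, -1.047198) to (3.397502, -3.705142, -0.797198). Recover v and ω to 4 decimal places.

v = -2.0000, ω = 0.5000

Δθ = -0.797198 − -1.047198 = 0.250000
ω = Δθ/dt = 0.250000/0.5 = 0.5000
R = −Δy/(cos θ' − cos θ) = -4.0000
v = R·ω = -4.0000·0.5000 = -2.0000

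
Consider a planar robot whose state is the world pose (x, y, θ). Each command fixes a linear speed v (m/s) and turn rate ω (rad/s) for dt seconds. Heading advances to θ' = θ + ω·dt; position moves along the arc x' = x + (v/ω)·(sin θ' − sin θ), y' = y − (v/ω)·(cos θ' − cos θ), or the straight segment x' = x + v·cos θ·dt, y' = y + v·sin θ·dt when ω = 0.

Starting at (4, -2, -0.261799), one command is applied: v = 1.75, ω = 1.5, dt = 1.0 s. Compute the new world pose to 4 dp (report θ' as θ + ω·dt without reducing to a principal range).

θ' = -0.2618 + 1.5·1.0 = 1.2382
R = v/ω = 1.75/1.5 = 1.1667
x' = 4 + 1.1667·(sin 1.2382 − sin -0.2618) = 5.4047
y' = -2 − 1.1667·(cos 1.2382 − cos -0.2618) = -1.2540

(5.4047, -1.2540, 1.2382)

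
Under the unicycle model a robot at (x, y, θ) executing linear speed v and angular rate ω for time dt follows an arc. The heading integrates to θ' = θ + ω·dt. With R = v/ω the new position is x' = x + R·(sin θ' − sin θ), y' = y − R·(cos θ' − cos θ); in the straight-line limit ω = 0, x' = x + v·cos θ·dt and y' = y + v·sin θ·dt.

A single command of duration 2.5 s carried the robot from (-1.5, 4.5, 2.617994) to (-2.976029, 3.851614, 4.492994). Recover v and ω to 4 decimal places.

Δθ = 4.492994 − 2.617994 = 1.875000
ω = Δθ/dt = 1.875000/2.5 = 0.7500
R = Δx/(sin θ' − sin θ) = 1.0000
v = R·ω = 1.0000·0.7500 = 0.7500

v = 0.7500, ω = 0.7500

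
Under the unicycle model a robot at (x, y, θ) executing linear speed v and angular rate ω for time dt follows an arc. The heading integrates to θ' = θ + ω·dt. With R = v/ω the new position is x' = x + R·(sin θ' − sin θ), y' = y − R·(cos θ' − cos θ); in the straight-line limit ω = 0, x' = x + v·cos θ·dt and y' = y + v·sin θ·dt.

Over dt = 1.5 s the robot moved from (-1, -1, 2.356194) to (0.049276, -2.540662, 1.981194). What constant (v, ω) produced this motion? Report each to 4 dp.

v = -1.2500, ω = -0.2500

Δθ = 1.981194 − 2.356194 = -0.375000
ω = Δθ/dt = -0.375000/1.5 = -0.2500
R = −Δy/(cos θ' − cos θ) = 5.0000
v = R·ω = 5.0000·-0.2500 = -1.2500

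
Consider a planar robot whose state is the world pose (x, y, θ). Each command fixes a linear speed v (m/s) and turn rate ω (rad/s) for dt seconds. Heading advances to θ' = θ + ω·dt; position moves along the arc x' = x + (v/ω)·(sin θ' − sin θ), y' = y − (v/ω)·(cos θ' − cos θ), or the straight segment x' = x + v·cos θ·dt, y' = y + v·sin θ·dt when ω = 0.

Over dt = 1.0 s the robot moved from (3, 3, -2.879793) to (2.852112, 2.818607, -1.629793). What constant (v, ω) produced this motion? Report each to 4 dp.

Δθ = -1.629793 − -2.879793 = 1.250000
ω = Δθ/dt = 1.250000/1.0 = 1.2500
R = −Δy/(cos θ' − cos θ) = 0.2000
v = R·ω = 0.2000·1.2500 = 0.2500

v = 0.2500, ω = 1.2500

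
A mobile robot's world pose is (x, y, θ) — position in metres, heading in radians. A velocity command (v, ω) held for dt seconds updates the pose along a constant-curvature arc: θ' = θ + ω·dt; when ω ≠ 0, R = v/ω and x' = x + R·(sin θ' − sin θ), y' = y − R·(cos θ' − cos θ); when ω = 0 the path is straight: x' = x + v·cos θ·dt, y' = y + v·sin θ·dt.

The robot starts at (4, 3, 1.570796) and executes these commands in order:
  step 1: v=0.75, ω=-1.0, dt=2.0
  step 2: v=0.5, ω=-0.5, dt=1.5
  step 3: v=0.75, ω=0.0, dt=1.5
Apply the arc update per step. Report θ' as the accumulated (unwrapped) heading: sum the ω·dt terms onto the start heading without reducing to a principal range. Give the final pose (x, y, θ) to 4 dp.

(5.9996, 2.1145, -1.1792)

step 1: θ'=-0.4292 (R=-0.7500) → pose (5.0621, 3.6820, -0.4292)
step 2: θ'=-1.1792 (R=-1.0000) → pose (5.5703, 3.1543, -1.1792)
step 3: θ'=-1.1792 (straight) → pose (5.9996, 2.1145, -1.1792)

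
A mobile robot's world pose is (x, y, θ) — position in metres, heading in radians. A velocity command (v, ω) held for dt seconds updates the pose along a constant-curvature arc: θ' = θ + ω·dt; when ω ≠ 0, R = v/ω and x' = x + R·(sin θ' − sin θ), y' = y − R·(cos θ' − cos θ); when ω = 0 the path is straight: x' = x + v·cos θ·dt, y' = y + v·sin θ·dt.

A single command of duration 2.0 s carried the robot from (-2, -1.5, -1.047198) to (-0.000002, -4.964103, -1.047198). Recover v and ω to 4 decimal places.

v = 2.0000, ω = 0.0000

Δθ = -1.047198 − -1.047198 = 0.000000
ω = Δθ/dt = 0.000000/2.0 = 0.0000
ω = 0 → v = (Δx·cos θ + Δy·sin θ)/dt = 2.0000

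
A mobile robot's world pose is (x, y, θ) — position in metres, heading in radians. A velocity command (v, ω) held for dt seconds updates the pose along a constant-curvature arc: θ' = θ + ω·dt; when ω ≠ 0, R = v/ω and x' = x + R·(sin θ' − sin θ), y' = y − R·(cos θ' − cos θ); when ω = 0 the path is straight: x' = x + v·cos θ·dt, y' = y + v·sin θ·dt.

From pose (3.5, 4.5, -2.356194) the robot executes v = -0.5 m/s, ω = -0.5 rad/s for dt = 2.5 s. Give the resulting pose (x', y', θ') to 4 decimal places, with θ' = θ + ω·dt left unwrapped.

(4.6552, 4.6869, -3.6062)

θ' = -2.3562 + -0.5·2.5 = -3.6062
R = v/ω = -0.5/-0.5 = 1.0000
x' = 3.5 + 1.0000·(sin -3.6062 − sin -2.3562) = 4.6552
y' = 4.5 − 1.0000·(cos -3.6062 − cos -2.3562) = 4.6869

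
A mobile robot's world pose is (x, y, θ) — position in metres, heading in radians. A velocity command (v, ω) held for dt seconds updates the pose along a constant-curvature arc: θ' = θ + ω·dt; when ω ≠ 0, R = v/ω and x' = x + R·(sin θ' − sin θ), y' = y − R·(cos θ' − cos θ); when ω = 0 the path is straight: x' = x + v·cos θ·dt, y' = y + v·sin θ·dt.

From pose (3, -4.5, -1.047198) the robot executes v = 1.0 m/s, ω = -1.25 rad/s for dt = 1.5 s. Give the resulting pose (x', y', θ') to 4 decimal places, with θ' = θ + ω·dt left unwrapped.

θ' = -1.0472 + -1.25·1.5 = -2.9222
R = v/ω = 1.0/-1.25 = -0.8000
x' = 3 + -0.8000·(sin -2.9222 − sin -1.0472) = 2.4813
y' = -4.5 − -0.8000·(cos -2.9222 − cos -1.0472) = -5.6808

(2.4813, -5.6808, -2.9222)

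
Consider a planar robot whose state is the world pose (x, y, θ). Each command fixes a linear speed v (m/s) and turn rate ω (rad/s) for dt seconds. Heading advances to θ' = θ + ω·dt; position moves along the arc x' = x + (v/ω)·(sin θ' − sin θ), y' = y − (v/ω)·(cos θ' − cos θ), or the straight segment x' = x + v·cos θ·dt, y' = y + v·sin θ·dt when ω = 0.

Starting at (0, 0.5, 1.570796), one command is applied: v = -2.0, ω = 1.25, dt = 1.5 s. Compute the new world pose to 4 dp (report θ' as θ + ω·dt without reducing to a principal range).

θ' = 1.5708 + 1.25·1.5 = 3.4458
R = v/ω = -2.0/1.25 = -1.6000
x' = 0 + -1.6000·(sin 3.4458 − sin 1.5708) = 2.0793
y' = 0.5 − -1.6000·(cos 3.4458 − cos 1.5708) = -1.0265

(2.0793, -1.0265, 3.4458)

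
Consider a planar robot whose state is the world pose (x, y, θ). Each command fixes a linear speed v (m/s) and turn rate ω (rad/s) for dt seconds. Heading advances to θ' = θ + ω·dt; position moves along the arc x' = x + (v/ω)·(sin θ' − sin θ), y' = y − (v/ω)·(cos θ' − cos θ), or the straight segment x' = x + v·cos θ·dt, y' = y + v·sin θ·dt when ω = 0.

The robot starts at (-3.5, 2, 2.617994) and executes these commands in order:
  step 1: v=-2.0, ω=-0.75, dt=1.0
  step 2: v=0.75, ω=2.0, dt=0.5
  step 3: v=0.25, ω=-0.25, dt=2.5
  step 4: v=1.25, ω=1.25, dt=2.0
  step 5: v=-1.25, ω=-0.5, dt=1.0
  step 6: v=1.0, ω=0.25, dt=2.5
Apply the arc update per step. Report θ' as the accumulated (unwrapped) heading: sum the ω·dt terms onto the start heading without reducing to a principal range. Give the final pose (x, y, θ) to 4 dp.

step 1: θ'=1.8680 (R=2.6667) → pose (-2.2836, 0.4715, 1.8680)
step 2: θ'=2.8680 (R=0.3750) → pose (-2.5408, 0.7227, 2.8680)
step 3: θ'=2.2430 (R=-1.0000) → pose (-3.0531, 1.0628, 2.2430)
step 4: θ'=4.7430 (R=1.0000) → pose (-4.8351, 0.4095, 4.7430)
step 5: θ'=4.2430 (R=2.5000) → pose (-4.5658, 1.6169, 4.2430)
step 6: θ'=4.8680 (R=4.0000) → pose (-4.9501, -0.8124, 4.8680)

(-4.9501, -0.8124, 4.8680)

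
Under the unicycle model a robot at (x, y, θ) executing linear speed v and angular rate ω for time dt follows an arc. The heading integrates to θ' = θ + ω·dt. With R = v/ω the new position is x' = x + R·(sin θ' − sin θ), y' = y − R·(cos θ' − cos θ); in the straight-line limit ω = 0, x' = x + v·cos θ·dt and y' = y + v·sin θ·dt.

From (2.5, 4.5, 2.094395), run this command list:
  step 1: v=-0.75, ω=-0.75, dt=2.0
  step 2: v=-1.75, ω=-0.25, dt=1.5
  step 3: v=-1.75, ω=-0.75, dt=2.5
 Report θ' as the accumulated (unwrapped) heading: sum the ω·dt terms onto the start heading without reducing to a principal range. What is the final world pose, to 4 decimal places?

(-3.0354, 4.6138, -1.6556)

step 1: θ'=0.5944 (R=1.0000) → pose (2.1940, 3.1715, 0.5944)
step 2: θ'=0.2194 (R=7.0000) → pose (-0.2026, 2.1387, 0.2194)
step 3: θ'=-1.6556 (R=2.3333) → pose (-3.0354, 4.6138, -1.6556)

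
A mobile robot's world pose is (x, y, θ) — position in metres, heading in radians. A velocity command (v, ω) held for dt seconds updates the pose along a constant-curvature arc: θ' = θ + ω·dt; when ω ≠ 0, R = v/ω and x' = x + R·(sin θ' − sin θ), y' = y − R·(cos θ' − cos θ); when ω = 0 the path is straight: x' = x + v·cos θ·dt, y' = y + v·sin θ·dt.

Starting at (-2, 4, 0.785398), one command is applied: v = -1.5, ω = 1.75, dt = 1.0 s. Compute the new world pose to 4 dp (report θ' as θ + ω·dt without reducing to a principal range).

θ' = 0.7854 + 1.75·1.0 = 2.5354
R = v/ω = -1.5/1.75 = -0.8571
x' = -2 + -0.8571·(sin 2.5354 − sin 0.7854) = -1.8823
y' = 4 − -0.8571·(cos 2.5354 − cos 0.7854) = 2.6895

(-1.8823, 2.6895, 2.5354)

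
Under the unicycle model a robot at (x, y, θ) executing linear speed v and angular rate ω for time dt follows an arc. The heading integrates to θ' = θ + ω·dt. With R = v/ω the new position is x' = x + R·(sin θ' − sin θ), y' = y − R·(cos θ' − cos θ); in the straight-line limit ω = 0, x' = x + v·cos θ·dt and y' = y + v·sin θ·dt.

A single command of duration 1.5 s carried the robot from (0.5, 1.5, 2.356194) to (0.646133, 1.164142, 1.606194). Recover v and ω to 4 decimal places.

Δθ = 1.606194 − 2.356194 = -0.750000
ω = Δθ/dt = -0.750000/1.5 = -0.5000
R = −Δy/(cos θ' − cos θ) = 0.5000
v = R·ω = 0.5000·-0.5000 = -0.2500

v = -0.2500, ω = -0.5000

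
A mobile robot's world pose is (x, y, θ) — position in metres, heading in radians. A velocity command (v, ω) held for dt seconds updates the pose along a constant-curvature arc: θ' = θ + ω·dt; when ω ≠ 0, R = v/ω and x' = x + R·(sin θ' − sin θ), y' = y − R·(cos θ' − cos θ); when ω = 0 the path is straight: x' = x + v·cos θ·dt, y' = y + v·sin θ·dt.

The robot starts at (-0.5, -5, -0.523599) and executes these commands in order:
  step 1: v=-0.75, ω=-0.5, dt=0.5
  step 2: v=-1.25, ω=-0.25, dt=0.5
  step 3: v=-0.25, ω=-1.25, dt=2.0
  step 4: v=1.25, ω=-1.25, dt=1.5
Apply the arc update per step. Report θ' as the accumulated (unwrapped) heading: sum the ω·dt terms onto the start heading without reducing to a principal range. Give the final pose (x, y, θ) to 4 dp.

(-1.6019, -2.4933, -5.2736)

step 1: θ'=-0.7736 (R=1.5000) → pose (-0.7981, -4.7741, -0.7736)
step 2: θ'=-0.8986 (R=5.0000) → pose (-1.2168, -4.3106, -0.8986)
step 3: θ'=-3.3986 (R=0.2000) → pose (-1.0094, -3.9926, -3.3986)
step 4: θ'=-5.2736 (R=-1.0000) → pose (-1.6019, -2.4933, -5.2736)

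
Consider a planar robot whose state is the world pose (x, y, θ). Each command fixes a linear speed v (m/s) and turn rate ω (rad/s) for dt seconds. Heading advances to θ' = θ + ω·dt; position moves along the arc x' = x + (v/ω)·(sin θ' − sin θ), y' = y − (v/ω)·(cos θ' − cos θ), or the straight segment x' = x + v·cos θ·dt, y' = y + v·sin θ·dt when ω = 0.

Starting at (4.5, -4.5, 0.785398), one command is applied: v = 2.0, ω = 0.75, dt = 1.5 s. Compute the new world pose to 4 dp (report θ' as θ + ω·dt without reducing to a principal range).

θ' = 0.7854 + 0.75·1.5 = 1.9104
R = v/ω = 2.0/0.75 = 2.6667
x' = 4.5 + 2.6667·(sin 1.9104 − sin 0.7854) = 5.1287
y' = -4.5 − 2.6667·(cos 1.9104 − cos 0.7854) = -1.7261

(5.1287, -1.7261, 1.9104)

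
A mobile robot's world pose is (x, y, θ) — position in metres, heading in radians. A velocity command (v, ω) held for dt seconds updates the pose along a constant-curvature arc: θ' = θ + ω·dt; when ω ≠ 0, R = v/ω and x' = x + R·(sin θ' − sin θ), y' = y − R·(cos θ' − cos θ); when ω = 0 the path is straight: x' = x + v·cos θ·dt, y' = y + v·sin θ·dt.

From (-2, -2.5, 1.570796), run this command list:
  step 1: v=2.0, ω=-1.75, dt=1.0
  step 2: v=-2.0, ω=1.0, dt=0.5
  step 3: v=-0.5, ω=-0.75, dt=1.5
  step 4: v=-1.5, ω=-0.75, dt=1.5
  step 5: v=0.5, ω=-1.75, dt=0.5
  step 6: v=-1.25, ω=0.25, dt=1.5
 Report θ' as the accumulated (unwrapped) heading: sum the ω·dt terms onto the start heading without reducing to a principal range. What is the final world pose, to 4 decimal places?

step 1: θ'=-0.1792 (R=-1.1429) → pose (-0.6534, -1.3754, -0.1792)
step 2: θ'=0.3208 (R=-2.0000) → pose (-1.6406, -1.4454, 0.3208)
step 3: θ'=-0.8042 (R=0.6667) → pose (-2.3310, -1.2752, -0.8042)
step 4: θ'=-1.9292 (R=2.0000) → pose (-2.7633, 0.8137, -1.9292)
step 5: θ'=-2.8042 (R=-0.2857) → pose (-2.9363, 0.6443, -2.8042)
step 6: θ'=-2.4292 (R=-5.0000) → pose (-1.3232, 1.5784, -2.4292)

(-1.3232, 1.5784, -2.4292)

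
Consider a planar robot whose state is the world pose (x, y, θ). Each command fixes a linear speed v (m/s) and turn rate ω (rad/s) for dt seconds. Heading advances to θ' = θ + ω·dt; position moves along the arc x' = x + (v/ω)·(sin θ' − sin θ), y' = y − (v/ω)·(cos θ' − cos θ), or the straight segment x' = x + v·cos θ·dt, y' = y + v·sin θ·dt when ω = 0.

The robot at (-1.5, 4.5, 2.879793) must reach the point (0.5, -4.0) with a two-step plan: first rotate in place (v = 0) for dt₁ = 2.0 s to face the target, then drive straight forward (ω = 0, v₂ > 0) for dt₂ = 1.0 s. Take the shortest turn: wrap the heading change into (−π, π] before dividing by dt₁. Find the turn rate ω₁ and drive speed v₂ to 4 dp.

heading to target = atan2(-4−4.5, 0.5−-1.5) = -1.3397
Δθ = wrap(-1.3397 − 2.8798) = 2.0637; ω₁ = Δθ/dt₁ = 1.0318
distance = √((0.5−-1.5)² + (-4−4.5)²) = 8.7321; v₂ = distance/dt₂ = 8.7321

ω₁ = 1.0318, v₂ = 8.7321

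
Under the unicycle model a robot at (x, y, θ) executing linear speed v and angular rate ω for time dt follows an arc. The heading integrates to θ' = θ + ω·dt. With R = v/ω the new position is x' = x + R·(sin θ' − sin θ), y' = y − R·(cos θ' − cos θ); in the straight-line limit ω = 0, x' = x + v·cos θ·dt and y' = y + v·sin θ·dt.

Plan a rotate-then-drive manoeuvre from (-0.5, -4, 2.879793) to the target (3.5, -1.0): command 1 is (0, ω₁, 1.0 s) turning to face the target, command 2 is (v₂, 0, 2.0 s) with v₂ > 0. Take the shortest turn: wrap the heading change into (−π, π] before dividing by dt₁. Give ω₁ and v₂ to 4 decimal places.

heading to target = atan2(-1−-4, 3.5−-0.5) = 0.6435
Δθ = wrap(0.6435 − 2.8798) = -2.2363; ω₁ = Δθ/dt₁ = -2.2363
distance = √((3.5−-0.5)² + (-1−-4)²) = 5.0000; v₂ = distance/dt₂ = 2.5000

ω₁ = -2.2363, v₂ = 2.5000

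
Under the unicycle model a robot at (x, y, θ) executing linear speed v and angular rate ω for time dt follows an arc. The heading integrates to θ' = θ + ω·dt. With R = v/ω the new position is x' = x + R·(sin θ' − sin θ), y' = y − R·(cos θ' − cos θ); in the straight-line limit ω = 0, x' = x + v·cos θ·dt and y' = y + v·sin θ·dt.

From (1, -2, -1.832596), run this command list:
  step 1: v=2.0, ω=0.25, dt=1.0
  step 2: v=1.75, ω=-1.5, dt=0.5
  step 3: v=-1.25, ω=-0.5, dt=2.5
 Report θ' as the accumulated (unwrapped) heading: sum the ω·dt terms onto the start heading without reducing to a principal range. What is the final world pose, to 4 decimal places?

(3.2817, -4.2324, -3.5826)

step 1: θ'=-1.5826 (R=8.0000) → pose (0.7280, -3.9762, -1.5826)
step 2: θ'=-2.3326 (R=-1.1667) → pose (0.4056, -4.7677, -2.3326)
step 3: θ'=-3.5826 (R=2.5000) → pose (3.2817, -4.2324, -3.5826)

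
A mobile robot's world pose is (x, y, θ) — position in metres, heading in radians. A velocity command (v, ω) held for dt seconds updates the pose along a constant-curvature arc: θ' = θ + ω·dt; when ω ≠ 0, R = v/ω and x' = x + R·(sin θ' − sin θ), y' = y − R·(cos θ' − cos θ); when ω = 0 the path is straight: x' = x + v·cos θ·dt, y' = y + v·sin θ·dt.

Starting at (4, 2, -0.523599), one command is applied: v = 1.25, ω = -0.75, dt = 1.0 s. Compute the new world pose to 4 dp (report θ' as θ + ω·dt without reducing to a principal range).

(4.7603, 1.0447, -1.2736)

θ' = -0.5236 + -0.75·1.0 = -1.2736
R = v/ω = 1.25/-0.75 = -1.6667
x' = 4 + -1.6667·(sin -1.2736 − sin -0.5236) = 4.7603
y' = 2 − -1.6667·(cos -1.2736 − cos -0.5236) = 1.0447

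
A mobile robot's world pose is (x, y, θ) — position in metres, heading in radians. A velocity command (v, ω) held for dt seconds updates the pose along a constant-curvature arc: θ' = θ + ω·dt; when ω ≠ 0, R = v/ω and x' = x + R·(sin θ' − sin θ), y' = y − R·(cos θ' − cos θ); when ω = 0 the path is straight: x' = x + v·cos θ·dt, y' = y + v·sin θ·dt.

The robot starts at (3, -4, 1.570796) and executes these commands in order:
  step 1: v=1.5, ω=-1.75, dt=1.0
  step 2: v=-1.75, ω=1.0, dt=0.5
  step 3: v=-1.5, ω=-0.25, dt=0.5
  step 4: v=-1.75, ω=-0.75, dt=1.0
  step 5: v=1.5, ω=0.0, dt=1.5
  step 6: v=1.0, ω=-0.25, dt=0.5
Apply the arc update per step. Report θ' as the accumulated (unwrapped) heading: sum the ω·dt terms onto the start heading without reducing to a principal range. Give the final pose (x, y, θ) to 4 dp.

(3.0605, -4.5777, -0.6792)

step 1: θ'=-0.1792 (R=-0.8571) → pose (4.0099, -3.1566, -0.1792)
step 2: θ'=0.3208 (R=-1.7500) → pose (3.1462, -3.2178, 0.3208)
step 3: θ'=0.1958 (R=6.0000) → pose (2.4215, -3.4093, 0.1958)
step 4: θ'=-0.5542 (R=2.3333) → pose (0.7396, -3.1046, -0.5542)
step 5: θ'=-0.5542 (straight) → pose (2.6529, -4.2887, -0.5542)
step 6: θ'=-0.6792 (R=-4.0000) → pose (3.0605, -4.5777, -0.6792)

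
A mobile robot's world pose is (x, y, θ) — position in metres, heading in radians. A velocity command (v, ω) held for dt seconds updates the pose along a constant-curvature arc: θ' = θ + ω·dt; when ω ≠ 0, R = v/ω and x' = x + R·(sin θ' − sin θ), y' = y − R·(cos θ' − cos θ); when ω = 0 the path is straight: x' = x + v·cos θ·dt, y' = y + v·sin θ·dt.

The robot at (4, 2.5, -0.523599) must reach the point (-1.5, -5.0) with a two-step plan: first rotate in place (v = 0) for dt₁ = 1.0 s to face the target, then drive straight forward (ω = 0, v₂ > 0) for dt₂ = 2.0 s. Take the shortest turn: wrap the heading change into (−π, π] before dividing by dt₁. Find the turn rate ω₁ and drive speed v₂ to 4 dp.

ω₁ = -1.6799, v₂ = 4.6503

heading to target = atan2(-5−2.5, -1.5−4) = -2.2035
Δθ = wrap(-2.2035 − -0.5236) = -1.6799; ω₁ = Δθ/dt₁ = -1.6799
distance = √((-1.5−4)² + (-5−2.5)²) = 9.3005; v₂ = distance/dt₂ = 4.6503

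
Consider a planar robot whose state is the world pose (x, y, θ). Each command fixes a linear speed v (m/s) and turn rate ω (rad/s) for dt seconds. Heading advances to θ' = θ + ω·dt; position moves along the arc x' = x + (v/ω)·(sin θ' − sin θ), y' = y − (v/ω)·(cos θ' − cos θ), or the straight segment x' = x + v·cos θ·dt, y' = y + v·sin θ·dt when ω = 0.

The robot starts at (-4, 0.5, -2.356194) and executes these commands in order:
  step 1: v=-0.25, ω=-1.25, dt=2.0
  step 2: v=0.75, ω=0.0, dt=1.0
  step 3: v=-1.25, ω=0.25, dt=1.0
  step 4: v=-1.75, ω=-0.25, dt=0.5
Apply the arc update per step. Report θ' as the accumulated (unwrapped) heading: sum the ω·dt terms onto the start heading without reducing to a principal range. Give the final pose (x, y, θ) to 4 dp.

(-3.5384, -1.0479, -4.7312)

step 1: θ'=-4.8562 (R=0.2000) → pose (-3.6606, 0.3299, -4.8562)
step 2: θ'=-4.8562 (straight) → pose (-3.5532, 1.0722, -4.8562)
step 3: θ'=-4.6062 (R=-5.0000) → pose (-3.5766, -0.1744, -4.6062)
step 4: θ'=-4.7312 (R=7.0000) → pose (-3.5384, -1.0479, -4.7312)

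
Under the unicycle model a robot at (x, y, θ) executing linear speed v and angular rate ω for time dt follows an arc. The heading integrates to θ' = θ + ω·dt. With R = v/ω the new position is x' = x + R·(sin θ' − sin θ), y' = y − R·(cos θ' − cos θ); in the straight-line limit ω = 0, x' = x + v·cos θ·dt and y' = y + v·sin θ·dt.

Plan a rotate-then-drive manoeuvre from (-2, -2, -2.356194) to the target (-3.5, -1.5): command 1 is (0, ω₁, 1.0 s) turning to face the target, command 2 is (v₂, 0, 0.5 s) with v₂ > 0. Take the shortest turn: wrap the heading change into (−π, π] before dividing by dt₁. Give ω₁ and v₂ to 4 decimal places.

ω₁ = -1.1071, v₂ = 3.1623

heading to target = atan2(-1.5−-2, -3.5−-2) = 2.8198
Δθ = wrap(2.8198 − -2.3562) = -1.1071; ω₁ = Δθ/dt₁ = -1.1071
distance = √((-3.5−-2)² + (-1.5−-2)²) = 1.5811; v₂ = distance/dt₂ = 3.1623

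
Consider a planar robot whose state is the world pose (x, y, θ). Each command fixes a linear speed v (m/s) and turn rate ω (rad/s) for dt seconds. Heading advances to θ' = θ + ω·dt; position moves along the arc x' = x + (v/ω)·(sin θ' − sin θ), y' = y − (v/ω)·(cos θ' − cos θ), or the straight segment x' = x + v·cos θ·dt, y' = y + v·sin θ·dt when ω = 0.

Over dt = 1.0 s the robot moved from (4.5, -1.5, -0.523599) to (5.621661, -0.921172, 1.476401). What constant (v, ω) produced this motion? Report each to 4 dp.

v = 1.5000, ω = 2.0000

Δθ = 1.476401 − -0.523599 = 2.000000
ω = Δθ/dt = 2.000000/1.0 = 2.0000
R = Δx/(sin θ' − sin θ) = 0.7500
v = R·ω = 0.7500·2.0000 = 1.5000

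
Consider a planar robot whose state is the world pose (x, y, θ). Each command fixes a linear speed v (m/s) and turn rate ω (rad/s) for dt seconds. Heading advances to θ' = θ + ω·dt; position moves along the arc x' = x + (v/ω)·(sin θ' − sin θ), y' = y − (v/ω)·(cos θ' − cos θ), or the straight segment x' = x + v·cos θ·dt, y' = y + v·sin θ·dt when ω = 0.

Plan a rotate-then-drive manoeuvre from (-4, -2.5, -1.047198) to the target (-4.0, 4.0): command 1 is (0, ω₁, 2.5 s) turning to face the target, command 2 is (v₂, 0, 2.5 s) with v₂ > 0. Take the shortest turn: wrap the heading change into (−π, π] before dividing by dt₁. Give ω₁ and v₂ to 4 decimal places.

heading to target = atan2(4−-2.5, -4−-4) = 1.5708
Δθ = wrap(1.5708 − -1.0472) = 2.6180; ω₁ = Δθ/dt₁ = 1.0472
distance = √((-4−-4)² + (4−-2.5)²) = 6.5000; v₂ = distance/dt₂ = 2.6000

ω₁ = 1.0472, v₂ = 2.6000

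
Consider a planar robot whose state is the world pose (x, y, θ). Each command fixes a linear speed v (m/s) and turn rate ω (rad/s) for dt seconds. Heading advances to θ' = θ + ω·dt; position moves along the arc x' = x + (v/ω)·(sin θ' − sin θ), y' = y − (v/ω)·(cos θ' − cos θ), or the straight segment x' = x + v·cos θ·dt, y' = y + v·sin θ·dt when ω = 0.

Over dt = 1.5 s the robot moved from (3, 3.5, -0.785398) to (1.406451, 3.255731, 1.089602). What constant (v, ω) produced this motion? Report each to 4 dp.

Δθ = 1.089602 − -0.785398 = 1.875000
ω = Δθ/dt = 1.875000/1.5 = 1.2500
R = Δx/(sin θ' − sin θ) = -1.0000
v = R·ω = -1.0000·1.2500 = -1.2500

v = -1.2500, ω = 1.2500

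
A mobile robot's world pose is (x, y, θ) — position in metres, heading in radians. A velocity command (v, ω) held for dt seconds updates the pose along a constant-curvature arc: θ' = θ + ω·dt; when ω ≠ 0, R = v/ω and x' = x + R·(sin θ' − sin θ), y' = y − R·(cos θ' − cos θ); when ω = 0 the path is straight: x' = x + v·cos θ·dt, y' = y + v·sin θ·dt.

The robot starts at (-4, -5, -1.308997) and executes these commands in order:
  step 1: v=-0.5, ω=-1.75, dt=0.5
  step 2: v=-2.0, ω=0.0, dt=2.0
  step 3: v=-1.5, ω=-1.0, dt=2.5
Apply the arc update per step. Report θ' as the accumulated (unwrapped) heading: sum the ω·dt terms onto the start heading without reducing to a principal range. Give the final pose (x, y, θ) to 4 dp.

step 1: θ'=-2.1840 (R=0.2857) → pose (-3.9577, -4.7616, -2.1840)
step 2: θ'=-2.1840 (straight) → pose (-1.6557, -1.4904, -2.1840)
step 3: θ'=-4.6840 (R=1.5000) → pose (1.0704, -2.3110, -4.6840)

(1.0704, -2.3110, -4.6840)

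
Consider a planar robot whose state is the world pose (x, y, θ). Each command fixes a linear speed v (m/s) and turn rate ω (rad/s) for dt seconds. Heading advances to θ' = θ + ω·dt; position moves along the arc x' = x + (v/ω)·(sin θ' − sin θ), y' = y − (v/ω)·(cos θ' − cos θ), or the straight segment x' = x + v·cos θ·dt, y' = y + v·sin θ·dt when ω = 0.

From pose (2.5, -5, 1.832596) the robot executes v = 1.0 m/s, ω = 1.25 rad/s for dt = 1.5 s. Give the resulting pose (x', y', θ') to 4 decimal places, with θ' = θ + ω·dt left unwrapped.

θ' = 1.8326 + 1.25·1.5 = 3.7076
R = v/ω = 1.0/1.25 = 0.8000
x' = 2.5 + 0.8000·(sin 3.7076 − sin 1.8326) = 1.2982
y' = -5 − 0.8000·(cos 3.7076 − cos 1.8326) = -4.5318

(1.2982, -4.5318, 3.7076)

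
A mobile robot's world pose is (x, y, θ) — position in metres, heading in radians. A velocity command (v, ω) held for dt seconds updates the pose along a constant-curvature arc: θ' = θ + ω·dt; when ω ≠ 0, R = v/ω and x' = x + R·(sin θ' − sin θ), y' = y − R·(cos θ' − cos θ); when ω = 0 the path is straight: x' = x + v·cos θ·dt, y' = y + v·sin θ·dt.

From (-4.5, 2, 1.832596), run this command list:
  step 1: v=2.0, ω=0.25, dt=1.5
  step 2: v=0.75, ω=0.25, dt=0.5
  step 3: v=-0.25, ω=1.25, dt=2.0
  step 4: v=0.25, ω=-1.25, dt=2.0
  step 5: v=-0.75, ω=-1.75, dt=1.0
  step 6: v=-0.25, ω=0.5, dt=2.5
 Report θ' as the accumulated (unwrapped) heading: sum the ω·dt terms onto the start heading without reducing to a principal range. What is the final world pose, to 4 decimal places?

(-6.3188, 3.7726, 1.8326)

step 1: θ'=2.2076 (R=8.0000) → pose (-5.7954, 4.6864, 2.2076)
step 2: θ'=2.3326 (R=3.0000) → pose (-6.0366, 4.9732, 2.3326)
step 3: θ'=4.8326 (R=-0.2000) → pose (-5.6933, 5.1353, 4.8326)
step 4: θ'=2.3326 (R=-0.2000) → pose (-6.0366, 4.9732, 2.3326)
step 5: θ'=0.5826 (R=0.4286) → pose (-6.1109, 4.3196, 0.5826)
step 6: θ'=1.8326 (R=-0.5000) → pose (-6.3188, 3.7726, 1.8326)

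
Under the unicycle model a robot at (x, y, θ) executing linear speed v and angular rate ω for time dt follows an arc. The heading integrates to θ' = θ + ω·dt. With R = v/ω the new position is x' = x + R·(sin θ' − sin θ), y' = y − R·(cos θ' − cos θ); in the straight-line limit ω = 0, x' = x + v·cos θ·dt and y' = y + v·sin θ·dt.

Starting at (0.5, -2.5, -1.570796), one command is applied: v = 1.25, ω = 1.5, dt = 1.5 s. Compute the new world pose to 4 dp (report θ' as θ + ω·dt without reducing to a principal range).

θ' = -1.5708 + 1.5·1.5 = 0.6792
R = v/ω = 1.25/1.5 = 0.8333
x' = 0.5 + 0.8333·(sin 0.6792 − sin -1.5708) = 1.8568
y' = -2.5 − 0.8333·(cos 0.6792 − cos -1.5708) = -3.1484

(1.8568, -3.1484, 0.6792)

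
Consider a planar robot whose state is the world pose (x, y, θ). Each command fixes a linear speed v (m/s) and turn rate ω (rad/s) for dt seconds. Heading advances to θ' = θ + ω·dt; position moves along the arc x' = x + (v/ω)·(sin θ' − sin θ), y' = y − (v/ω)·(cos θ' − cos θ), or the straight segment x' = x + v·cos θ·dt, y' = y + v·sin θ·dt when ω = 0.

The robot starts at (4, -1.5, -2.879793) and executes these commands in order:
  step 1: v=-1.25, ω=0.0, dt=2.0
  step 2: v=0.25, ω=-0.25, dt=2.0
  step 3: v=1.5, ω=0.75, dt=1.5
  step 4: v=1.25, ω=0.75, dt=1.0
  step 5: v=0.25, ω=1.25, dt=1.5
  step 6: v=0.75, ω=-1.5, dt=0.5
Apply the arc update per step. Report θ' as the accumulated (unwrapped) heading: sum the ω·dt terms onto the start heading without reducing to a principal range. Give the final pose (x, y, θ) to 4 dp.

step 1: θ'=-2.8798 (straight) → pose (6.4148, -0.8530, -2.8798)
step 2: θ'=-3.3798 (R=-1.0000) → pose (5.9200, -0.8588, -3.3798)
step 3: θ'=-2.2548 (R=2.0000) → pose (3.8980, -1.5385, -2.2548)
step 4: θ'=-1.5048 (R=1.6667) → pose (3.5267, -2.7016, -1.5048)
step 5: θ'=0.3702 (R=0.2000) → pose (3.7987, -2.8749, 0.3702)
step 6: θ'=-0.3798 (R=-0.5000) → pose (4.1649, -2.8766, -0.3798)

(4.1649, -2.8766, -0.3798)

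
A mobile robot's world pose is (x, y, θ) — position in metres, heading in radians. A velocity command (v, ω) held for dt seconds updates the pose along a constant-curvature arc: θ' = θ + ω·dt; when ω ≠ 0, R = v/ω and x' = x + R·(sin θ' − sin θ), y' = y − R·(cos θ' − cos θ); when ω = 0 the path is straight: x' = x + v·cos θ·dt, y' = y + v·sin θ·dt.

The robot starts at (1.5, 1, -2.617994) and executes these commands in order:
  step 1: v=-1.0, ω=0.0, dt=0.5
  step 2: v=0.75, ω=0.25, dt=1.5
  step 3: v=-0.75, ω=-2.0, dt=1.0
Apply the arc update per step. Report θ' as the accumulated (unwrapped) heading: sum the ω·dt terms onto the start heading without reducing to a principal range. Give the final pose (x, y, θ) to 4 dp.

step 1: θ'=-2.6180 (straight) → pose (1.9330, 1.2500, -2.6180)
step 2: θ'=-2.2430 (R=3.0000) → pose (1.0856, 0.5200, -2.2430)
step 3: θ'=-4.2430 (R=0.3750) → pose (1.7135, 0.4562, -4.2430)

(1.7135, 0.4562, -4.2430)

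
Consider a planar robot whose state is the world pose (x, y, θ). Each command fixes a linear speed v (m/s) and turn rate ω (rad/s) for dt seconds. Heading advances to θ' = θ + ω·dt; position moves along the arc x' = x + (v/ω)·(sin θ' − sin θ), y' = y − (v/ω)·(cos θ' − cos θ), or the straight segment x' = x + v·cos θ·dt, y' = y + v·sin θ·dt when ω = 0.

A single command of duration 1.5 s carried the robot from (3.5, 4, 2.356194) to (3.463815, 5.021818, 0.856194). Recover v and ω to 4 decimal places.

Δθ = 0.856194 − 2.356194 = -1.500000
ω = Δθ/dt = -1.500000/1.5 = -1.0000
R = −Δy/(cos θ' − cos θ) = -0.7500
v = R·ω = -0.7500·-1.0000 = 0.7500

v = 0.7500, ω = -1.0000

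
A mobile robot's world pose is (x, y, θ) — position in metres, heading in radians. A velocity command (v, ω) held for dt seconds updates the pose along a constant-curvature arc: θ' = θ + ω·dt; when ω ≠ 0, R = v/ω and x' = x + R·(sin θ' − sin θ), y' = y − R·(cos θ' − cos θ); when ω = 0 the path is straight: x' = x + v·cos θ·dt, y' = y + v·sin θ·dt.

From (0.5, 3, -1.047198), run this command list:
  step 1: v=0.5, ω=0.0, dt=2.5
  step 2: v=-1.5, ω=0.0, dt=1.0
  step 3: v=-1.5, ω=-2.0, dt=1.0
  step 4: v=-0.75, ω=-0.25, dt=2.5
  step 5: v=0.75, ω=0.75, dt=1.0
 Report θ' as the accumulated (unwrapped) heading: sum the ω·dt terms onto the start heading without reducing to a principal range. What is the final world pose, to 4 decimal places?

step 1: θ'=-1.0472 (straight) → pose (1.1250, 1.9175, -1.0472)
step 2: θ'=-1.0472 (straight) → pose (0.3750, 3.2165, -1.0472)
step 3: θ'=-3.0472 (R=0.7500) → pose (0.9538, 4.3382, -3.0472)
step 4: θ'=-3.6722 (R=3.0000) → pose (2.7548, 3.9390, -3.6722)
step 5: θ'=-2.9222 (R=1.0000) → pose (2.0311, 4.0526, -2.9222)

(2.0311, 4.0526, -2.9222)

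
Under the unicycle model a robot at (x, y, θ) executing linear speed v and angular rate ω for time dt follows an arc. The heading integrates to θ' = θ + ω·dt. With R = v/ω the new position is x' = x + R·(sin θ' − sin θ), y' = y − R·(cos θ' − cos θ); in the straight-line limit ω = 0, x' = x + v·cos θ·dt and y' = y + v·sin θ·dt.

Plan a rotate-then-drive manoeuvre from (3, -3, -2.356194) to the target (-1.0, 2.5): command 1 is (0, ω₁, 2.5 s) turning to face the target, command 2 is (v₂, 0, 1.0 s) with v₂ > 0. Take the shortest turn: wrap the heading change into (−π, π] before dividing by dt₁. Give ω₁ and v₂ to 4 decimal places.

heading to target = atan2(2.5−-3, -1−3) = 2.1996
Δθ = wrap(2.1996 − -2.3562) = -1.7274; ω₁ = Δθ/dt₁ = -0.6910
distance = √((-1−3)² + (2.5−-3)²) = 6.8007; v₂ = distance/dt₂ = 6.8007

ω₁ = -0.6910, v₂ = 6.8007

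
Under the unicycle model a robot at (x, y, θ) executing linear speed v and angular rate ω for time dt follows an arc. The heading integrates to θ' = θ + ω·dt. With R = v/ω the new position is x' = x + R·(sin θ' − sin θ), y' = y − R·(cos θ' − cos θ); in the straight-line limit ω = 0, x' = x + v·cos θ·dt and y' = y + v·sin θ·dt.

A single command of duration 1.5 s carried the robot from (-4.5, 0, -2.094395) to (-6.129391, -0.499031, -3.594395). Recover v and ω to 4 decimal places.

v = 1.2500, ω = -1.0000

Δθ = -3.594395 − -2.094395 = -1.500000
ω = Δθ/dt = -1.500000/1.5 = -1.0000
R = Δx/(sin θ' − sin θ) = -1.2500
v = R·ω = -1.2500·-1.0000 = 1.2500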